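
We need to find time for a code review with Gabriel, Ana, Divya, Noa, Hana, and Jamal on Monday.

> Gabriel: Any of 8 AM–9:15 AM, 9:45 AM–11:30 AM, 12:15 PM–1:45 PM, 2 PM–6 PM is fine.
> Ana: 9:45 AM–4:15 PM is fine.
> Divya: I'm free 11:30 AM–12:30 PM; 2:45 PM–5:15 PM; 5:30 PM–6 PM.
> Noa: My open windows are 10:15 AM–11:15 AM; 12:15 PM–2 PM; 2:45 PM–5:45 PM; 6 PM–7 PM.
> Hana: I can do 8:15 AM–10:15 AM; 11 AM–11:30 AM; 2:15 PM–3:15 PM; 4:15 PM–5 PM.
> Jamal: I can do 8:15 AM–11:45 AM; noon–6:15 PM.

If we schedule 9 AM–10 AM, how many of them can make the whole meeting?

Hana and Jamal can make the full 09:00-10:00 slot — that's 2.

2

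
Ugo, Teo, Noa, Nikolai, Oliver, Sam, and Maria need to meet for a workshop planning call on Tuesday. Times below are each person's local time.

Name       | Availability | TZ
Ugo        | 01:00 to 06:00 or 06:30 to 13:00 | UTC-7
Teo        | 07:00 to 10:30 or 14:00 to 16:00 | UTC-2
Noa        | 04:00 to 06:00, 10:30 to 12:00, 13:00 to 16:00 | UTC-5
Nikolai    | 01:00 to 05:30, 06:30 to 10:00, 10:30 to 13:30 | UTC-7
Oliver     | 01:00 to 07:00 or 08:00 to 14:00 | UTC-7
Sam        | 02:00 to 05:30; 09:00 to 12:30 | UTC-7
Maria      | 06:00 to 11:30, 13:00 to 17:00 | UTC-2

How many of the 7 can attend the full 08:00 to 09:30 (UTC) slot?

Ugo in UTC: 08:00-13:00, 13:30-20:00 (add 7h to convert from UTC-7).
Teo in UTC: 09:00-12:30, 16:00-18:00 (add 2h to convert from UTC-2).
Noa in UTC: 09:00-11:00, 15:30-17:00, 18:00-21:00 (add 5h to convert from UTC-5).
Nikolai in UTC: 08:00-12:30, 13:30-17:00, 17:30-20:30 (add 7h to convert from UTC-7).
Oliver in UTC: 08:00-14:00, 15:00-21:00 (add 7h to convert from UTC-7).
Sam in UTC: 09:00-12:30, 16:00-19:30 (add 7h to convert from UTC-7).
Maria in UTC: 08:00-13:30, 15:00-19:00 (add 2h to convert from UTC-2).
Ugo, Nikolai, Oliver, and Maria can make the full 08:00-09:30 slot — that's 4.

4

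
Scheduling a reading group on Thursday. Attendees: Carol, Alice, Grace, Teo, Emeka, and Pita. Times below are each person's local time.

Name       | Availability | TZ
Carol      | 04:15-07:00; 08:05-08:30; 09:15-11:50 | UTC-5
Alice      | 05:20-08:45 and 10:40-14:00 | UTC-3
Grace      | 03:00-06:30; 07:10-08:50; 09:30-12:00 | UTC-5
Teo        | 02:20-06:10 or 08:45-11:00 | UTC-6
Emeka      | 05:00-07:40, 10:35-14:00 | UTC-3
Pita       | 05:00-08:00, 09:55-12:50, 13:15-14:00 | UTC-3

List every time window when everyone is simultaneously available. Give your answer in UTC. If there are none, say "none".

Carol in UTC: 09:15-12:00, 13:05-13:30, 14:15-16:50 (add 5h to convert from UTC-5).
Alice in UTC: 08:20-11:45, 13:40-17:00 (add 3h to convert from UTC-3).
Grace in UTC: 08:00-11:30, 12:10-13:50, 14:30-17:00 (add 5h to convert from UTC-5).
Teo in UTC: 08:20-12:10, 14:45-17:00 (add 6h to convert from UTC-6).
Emeka in UTC: 08:00-10:40, 13:35-17:00 (add 3h to convert from UTC-3).
Pita in UTC: 08:00-11:00, 12:55-15:50, 16:15-17:00 (add 3h to convert from UTC-3).
Carol ∩ Alice: 09:15-11:45, 14:15-16:50.
Carol ∩ Alice ∩ Grace: 09:15-11:30, 14:30-16:50.
Carol ∩ Alice ∩ Grace ∩ Teo: 09:15-11:30, 14:45-16:50.
Carol ∩ Alice ∩ Grace ∩ Teo ∩ Emeka: 09:15-10:40, 14:45-16:50.
Carol ∩ Alice ∩ Grace ∩ Teo ∩ Emeka ∩ Pita: 09:15-10:40, 14:45-15:50, 16:15-16:50.

09:15-10:40, 14:45-15:50, 16:15-16:50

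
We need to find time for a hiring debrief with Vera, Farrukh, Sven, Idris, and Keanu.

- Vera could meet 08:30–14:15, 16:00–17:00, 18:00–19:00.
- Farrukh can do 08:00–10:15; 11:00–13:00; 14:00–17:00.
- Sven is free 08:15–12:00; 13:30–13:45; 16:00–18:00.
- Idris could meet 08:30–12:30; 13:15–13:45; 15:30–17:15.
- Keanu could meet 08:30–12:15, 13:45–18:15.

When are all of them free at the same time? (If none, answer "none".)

08:30-10:15, 11:00-12:00, 16:00-17:00

Vera ∩ Farrukh: 08:30-10:15, 11:00-13:00, 14:00-14:15, 16:00-17:00.
Vera ∩ Farrukh ∩ Sven: 08:30-10:15, 11:00-12:00, 16:00-17:00.
Vera ∩ Farrukh ∩ Sven ∩ Idris: 08:30-10:15, 11:00-12:00, 16:00-17:00.
Vera ∩ Farrukh ∩ Sven ∩ Idris ∩ Keanu: 08:30-10:15, 11:00-12:00, 16:00-17:00.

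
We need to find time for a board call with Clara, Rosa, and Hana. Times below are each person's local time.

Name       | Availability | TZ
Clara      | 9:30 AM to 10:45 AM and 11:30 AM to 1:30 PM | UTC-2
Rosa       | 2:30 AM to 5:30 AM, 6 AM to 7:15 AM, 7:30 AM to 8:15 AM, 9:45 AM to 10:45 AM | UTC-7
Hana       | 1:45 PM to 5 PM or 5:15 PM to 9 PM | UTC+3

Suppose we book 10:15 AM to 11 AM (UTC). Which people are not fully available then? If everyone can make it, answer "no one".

Clara, Hana

Clara in UTC: 11:30-12:45, 13:30-15:30 (add 2h to convert from UTC-2).
Rosa in UTC: 09:30-12:30, 13:00-14:15, 14:30-15:15, 16:45-17:45 (add 7h to convert from UTC-7).
Hana in UTC: 10:45-14:00, 14:15-18:00 (subtract 3h to convert from UTC+3).
Clara: not fully free for 10:15-11:00. Rosa: free for 10:15-11:00. Hana: not fully free for 10:15-11:00.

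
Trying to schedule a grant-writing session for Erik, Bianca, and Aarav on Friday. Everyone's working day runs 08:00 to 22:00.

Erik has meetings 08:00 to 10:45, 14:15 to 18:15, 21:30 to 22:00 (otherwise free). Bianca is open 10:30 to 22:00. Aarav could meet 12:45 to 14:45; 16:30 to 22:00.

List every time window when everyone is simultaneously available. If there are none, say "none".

12:45-14:15, 18:15-21:30

Erik free: 10:45-14:15, 18:15-21:30 (invert busy blocks within the working day).
Bianca free: 10:30-22:00.
Aarav free: 12:45-14:45, 16:30-22:00.
Erik ∩ Bianca: 10:45-14:15, 18:15-21:30.
Erik ∩ Bianca ∩ Aarav: 12:45-14:15, 18:15-21:30.
So the common availability across everyone is 12:45-14:15, 18:15-21:30.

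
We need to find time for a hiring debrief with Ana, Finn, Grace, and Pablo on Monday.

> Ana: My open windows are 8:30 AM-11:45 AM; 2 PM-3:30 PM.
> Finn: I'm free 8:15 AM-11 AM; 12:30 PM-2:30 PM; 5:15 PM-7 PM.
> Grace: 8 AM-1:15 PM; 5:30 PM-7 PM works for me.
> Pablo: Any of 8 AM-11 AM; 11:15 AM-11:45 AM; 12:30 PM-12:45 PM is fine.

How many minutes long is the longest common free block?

Ana ∩ Finn: 08:30-11:00, 14:00-14:30.
Ana ∩ Finn ∩ Grace: 08:30-11:00.
Ana ∩ Finn ∩ Grace ∩ Pablo: 08:30-11:00.
The longest is 08:30-11:00 at 150 minutes.

150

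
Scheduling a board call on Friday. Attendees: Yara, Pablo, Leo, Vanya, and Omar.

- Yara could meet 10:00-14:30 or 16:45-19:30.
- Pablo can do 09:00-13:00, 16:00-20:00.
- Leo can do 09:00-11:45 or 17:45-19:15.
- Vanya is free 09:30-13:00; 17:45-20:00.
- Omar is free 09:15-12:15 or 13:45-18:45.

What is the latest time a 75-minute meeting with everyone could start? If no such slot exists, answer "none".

Yara ∩ Pablo: 10:00-13:00, 16:45-19:30.
Yara ∩ Pablo ∩ Leo: 10:00-11:45, 17:45-19:15.
Yara ∩ Pablo ∩ Leo ∩ Vanya: 10:00-11:45, 17:45-19:15.
Yara ∩ Pablo ∩ Leo ∩ Vanya ∩ Omar: 10:00-11:45, 17:45-18:45.
So the common availability across everyone is 10:00-11:45, 17:45-18:45.
The last common window of at least 75 minutes is 10:00-11:45; a 75-minute meeting can start as late as 10:30 and still end by 11:45.

10:30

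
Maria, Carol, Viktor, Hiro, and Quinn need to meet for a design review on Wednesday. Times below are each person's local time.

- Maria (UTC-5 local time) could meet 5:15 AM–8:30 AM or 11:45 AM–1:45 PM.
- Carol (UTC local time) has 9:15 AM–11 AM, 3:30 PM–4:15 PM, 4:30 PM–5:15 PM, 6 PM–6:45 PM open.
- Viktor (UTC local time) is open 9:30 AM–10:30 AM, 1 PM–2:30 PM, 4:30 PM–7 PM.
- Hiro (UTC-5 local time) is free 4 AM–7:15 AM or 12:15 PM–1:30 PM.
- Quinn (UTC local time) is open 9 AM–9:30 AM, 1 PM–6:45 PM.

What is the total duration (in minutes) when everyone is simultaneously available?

Maria in UTC: 10:15-13:30, 16:45-18:45 (add 5h to convert from UTC-5).
Carol in UTC: 09:15-11:00, 15:30-16:15, 16:30-17:15, 18:00-18:45.
Viktor in UTC: 09:30-10:30, 13:00-14:30, 16:30-19:00.
Hiro in UTC: 09:00-12:15, 17:15-18:30 (add 5h to convert from UTC-5).
Quinn in UTC: 09:00-09:30, 13:00-18:45.
Maria ∩ Carol: 10:15-11:00, 16:45-17:15, 18:00-18:45.
Maria ∩ Carol ∩ Viktor: 10:15-10:30, 16:45-17:15, 18:00-18:45.
Maria ∩ Carol ∩ Viktor ∩ Hiro: 10:15-10:30, 18:00-18:30.
Maria ∩ Carol ∩ Viktor ∩ Hiro ∩ Quinn: 18:00-18:30.
That's a single block of 30 minutes.

30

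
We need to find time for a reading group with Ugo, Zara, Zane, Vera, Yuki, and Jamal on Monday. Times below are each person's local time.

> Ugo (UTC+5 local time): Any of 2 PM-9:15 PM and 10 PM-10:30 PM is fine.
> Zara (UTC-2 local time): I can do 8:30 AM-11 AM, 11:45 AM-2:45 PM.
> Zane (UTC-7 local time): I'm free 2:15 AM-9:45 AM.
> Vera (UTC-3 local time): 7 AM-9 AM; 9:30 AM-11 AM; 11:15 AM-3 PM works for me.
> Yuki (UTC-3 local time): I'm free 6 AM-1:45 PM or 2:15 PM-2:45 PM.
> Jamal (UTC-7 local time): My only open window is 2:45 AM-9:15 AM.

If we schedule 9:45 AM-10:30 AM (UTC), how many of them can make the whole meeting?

4

Ugo in UTC: 09:00-16:15, 17:00-17:30 (subtract 5h to convert from UTC+5).
Zara in UTC: 10:30-13:00, 13:45-16:45 (add 2h to convert from UTC-2).
Zane in UTC: 09:15-16:45 (add 7h to convert from UTC-7).
Vera in UTC: 10:00-12:00, 12:30-14:00, 14:15-18:00 (add 3h to convert from UTC-3).
Yuki in UTC: 09:00-16:45, 17:15-17:45 (add 3h to convert from UTC-3).
Jamal in UTC: 09:45-16:15 (add 7h to convert from UTC-7).
Ugo, Zane, Yuki, and Jamal can make the full 09:45-10:30 slot — that's 4.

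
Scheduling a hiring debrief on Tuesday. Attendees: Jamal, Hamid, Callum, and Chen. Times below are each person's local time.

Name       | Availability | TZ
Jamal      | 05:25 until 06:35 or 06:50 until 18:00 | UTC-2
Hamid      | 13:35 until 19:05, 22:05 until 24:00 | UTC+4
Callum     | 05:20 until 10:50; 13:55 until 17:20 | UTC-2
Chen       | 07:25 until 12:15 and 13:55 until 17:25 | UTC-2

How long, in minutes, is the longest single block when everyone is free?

Jamal in UTC: 07:25-08:35, 08:50-20:00 (add 2h to convert from UTC-2).
Hamid in UTC: 09:35-15:05, 18:05-20:00 (subtract 4h to convert from UTC+4).
Callum in UTC: 07:20-12:50, 15:55-19:20 (add 2h to convert from UTC-2).
Chen in UTC: 09:25-14:15, 15:55-19:25 (add 2h to convert from UTC-2).
Jamal ∩ Hamid: 09:35-15:05, 18:05-20:00.
Jamal ∩ Hamid ∩ Callum: 09:35-12:50, 18:05-19:20.
Jamal ∩ Hamid ∩ Callum ∩ Chen: 09:35-12:50, 18:05-19:20.
The longest is 09:35-12:50 at 195 minutes.

195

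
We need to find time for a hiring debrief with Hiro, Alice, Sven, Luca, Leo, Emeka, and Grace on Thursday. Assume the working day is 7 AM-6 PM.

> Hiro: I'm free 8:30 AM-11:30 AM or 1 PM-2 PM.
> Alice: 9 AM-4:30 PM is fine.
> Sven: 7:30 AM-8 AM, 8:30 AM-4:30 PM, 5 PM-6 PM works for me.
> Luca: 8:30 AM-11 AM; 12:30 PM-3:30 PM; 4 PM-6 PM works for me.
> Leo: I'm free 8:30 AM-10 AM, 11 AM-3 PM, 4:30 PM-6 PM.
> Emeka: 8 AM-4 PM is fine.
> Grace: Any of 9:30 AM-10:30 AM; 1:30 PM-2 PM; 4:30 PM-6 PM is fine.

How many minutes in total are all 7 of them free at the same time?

60

Hiro ∩ Alice: 09:00-11:30, 13:00-14:00.
Hiro ∩ Alice ∩ Sven: 09:00-11:30, 13:00-14:00.
Hiro ∩ Alice ∩ Sven ∩ Luca: 09:00-11:00, 13:00-14:00.
Hiro ∩ Alice ∩ Sven ∩ Luca ∩ Leo: 09:00-10:00, 13:00-14:00.
Hiro ∩ Alice ∩ Sven ∩ Luca ∩ Leo ∩ Emeka: 09:00-10:00, 13:00-14:00.
Hiro ∩ Alice ∩ Sven ∩ Luca ∩ Leo ∩ Emeka ∩ Grace: 09:30-10:00, 13:30-14:00.
Summing the common windows: 30 + 30 = 60 minutes.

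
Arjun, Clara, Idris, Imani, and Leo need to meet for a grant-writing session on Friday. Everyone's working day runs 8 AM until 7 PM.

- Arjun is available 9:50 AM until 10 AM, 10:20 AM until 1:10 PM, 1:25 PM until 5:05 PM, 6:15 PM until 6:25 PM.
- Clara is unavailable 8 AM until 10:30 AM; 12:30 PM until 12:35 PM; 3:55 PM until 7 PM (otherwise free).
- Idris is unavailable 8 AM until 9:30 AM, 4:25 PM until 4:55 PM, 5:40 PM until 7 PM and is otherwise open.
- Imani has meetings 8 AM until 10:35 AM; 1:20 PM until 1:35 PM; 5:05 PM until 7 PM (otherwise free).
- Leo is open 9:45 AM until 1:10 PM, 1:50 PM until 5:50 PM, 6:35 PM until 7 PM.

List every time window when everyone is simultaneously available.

Arjun free: 09:50-10:00, 10:20-13:10, 13:25-17:05, 18:15-18:25.
Clara free: 10:30-12:30, 12:35-15:55 (invert busy blocks within the working day).
Idris free: 09:30-16:25, 16:55-17:40 (invert busy blocks within the working day).
Imani free: 10:35-13:20, 13:35-17:05 (invert busy blocks within the working day).
Leo free: 09:45-13:10, 13:50-17:50, 18:35-19:00.
Arjun ∩ Clara: 10:30-12:30, 12:35-13:10, 13:25-15:55.
Arjun ∩ Clara ∩ Idris: 10:30-12:30, 12:35-13:10, 13:25-15:55.
Arjun ∩ Clara ∩ Idris ∩ Imani: 10:35-12:30, 12:35-13:10, 13:35-15:55.
Arjun ∩ Clara ∩ Idris ∩ Imani ∩ Leo: 10:35-12:30, 12:35-13:10, 13:50-15:55.

10:35-12:30, 12:35-13:10, 13:50-15:55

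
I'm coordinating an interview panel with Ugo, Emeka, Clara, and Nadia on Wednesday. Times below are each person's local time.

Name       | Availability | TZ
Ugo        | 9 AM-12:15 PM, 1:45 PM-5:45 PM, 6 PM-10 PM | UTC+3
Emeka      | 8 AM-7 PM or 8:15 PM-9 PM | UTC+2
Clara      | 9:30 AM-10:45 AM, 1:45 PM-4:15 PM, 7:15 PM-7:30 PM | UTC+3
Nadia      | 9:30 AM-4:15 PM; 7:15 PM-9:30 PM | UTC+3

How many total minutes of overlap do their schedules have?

240

Ugo in UTC: 06:00-09:15, 10:45-14:45, 15:00-19:00 (subtract 3h to convert from UTC+3).
Emeka in UTC: 06:00-17:00, 18:15-19:00 (subtract 2h to convert from UTC+2).
Clara in UTC: 06:30-07:45, 10:45-13:15, 16:15-16:30 (subtract 3h to convert from UTC+3).
Nadia in UTC: 06:30-13:15, 16:15-18:30 (subtract 3h to convert from UTC+3).
Ugo ∩ Emeka: 06:00-09:15, 10:45-14:45, 15:00-17:00, 18:15-19:00.
Ugo ∩ Emeka ∩ Clara: 06:30-07:45, 10:45-13:15, 16:15-16:30.
Ugo ∩ Emeka ∩ Clara ∩ Nadia: 06:30-07:45, 10:45-13:15, 16:15-16:30.
So the common availability across everyone is 06:30-07:45, 10:45-13:15, 16:15-16:30.
Summing the common windows: 75 + 150 + 15 = 240 minutes.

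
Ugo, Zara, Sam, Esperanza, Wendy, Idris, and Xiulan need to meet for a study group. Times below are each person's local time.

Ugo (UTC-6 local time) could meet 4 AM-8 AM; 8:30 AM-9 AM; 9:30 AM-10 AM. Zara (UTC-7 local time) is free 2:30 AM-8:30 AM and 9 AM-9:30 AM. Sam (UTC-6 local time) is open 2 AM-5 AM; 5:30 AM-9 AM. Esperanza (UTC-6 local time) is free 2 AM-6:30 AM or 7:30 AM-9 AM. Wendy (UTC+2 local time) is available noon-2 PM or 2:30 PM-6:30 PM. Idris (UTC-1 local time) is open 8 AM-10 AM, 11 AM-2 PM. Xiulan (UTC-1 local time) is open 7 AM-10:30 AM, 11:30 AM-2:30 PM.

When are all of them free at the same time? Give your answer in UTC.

Ugo in UTC: 10:00-14:00, 14:30-15:00, 15:30-16:00 (add 6h to convert from UTC-6).
Zara in UTC: 09:30-15:30, 16:00-16:30 (add 7h to convert from UTC-7).
Sam in UTC: 08:00-11:00, 11:30-15:00 (add 6h to convert from UTC-6).
Esperanza in UTC: 08:00-12:30, 13:30-15:00 (add 6h to convert from UTC-6).
Wendy in UTC: 10:00-12:00, 12:30-16:30 (subtract 2h to convert from UTC+2).
Idris in UTC: 09:00-11:00, 12:00-15:00 (add 1h to convert from UTC-1).
Xiulan in UTC: 08:00-11:30, 12:30-15:30 (add 1h to convert from UTC-1).
Ugo ∩ Zara: 10:00-14:00, 14:30-15:00.
Ugo ∩ Zara ∩ Sam: 10:00-11:00, 11:30-14:00, 14:30-15:00.
Ugo ∩ Zara ∩ Sam ∩ Esperanza: 10:00-11:00, 11:30-12:30, 13:30-14:00, 14:30-15:00.
Ugo ∩ Zara ∩ Sam ∩ Esperanza ∩ Wendy: 10:00-11:00, 11:30-12:00, 13:30-14:00, 14:30-15:00.
Ugo ∩ Zara ∩ Sam ∩ Esperanza ∩ Wendy ∩ Idris: 10:00-11:00, 13:30-14:00, 14:30-15:00.
Ugo ∩ Zara ∩ Sam ∩ Esperanza ∩ Wendy ∩ Idris ∩ Xiulan: 10:00-11:00, 13:30-14:00, 14:30-15:00.
Those are the intersection windows.

10:00-11:00, 13:30-14:00, 14:30-15:00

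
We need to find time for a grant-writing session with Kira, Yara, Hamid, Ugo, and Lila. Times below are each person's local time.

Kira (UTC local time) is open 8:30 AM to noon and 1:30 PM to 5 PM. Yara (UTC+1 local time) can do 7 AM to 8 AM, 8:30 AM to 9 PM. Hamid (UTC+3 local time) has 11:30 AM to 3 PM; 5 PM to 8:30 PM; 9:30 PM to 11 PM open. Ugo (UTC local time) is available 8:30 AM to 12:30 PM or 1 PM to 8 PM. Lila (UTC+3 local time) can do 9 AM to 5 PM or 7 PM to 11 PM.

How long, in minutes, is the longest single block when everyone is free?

Kira in UTC: 08:30-12:00, 13:30-17:00.
Yara in UTC: 06:00-07:00, 07:30-20:00 (subtract 1h to convert from UTC+1).
Hamid in UTC: 08:30-12:00, 14:00-17:30, 18:30-20:00 (subtract 3h to convert from UTC+3).
Ugo in UTC: 08:30-12:30, 13:00-20:00.
Lila in UTC: 06:00-14:00, 16:00-20:00 (subtract 3h to convert from UTC+3).
Kira ∩ Yara: 08:30-12:00, 13:30-17:00.
Kira ∩ Yara ∩ Hamid: 08:30-12:00, 14:00-17:00.
Kira ∩ Yara ∩ Hamid ∩ Ugo: 08:30-12:00, 14:00-17:00.
Kira ∩ Yara ∩ Hamid ∩ Ugo ∩ Lila: 08:30-12:00, 16:00-17:00.
The longest is 08:30-12:00 at 210 minutes.

210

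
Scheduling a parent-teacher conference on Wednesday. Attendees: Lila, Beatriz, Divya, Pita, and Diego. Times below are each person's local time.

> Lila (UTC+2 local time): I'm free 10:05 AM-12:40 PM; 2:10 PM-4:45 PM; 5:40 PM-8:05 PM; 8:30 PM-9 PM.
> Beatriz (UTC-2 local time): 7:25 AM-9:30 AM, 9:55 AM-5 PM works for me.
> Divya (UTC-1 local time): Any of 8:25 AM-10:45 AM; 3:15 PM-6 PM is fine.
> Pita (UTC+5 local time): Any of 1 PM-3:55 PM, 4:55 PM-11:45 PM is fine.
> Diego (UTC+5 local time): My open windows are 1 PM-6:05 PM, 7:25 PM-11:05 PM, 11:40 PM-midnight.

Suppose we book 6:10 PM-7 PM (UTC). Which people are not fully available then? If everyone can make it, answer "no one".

Lila in UTC: 08:05-10:40, 12:10-14:45, 15:40-18:05, 18:30-19:00 (subtract 2h to convert from UTC+2).
Beatriz in UTC: 09:25-11:30, 11:55-19:00 (add 2h to convert from UTC-2).
Divya in UTC: 09:25-11:45, 16:15-19:00 (add 1h to convert from UTC-1).
Pita in UTC: 08:00-10:55, 11:55-18:45 (subtract 5h to convert from UTC+5).
Diego in UTC: 08:00-13:05, 14:25-18:05, 18:40-19:00 (subtract 5h to convert from UTC+5).
Lila: not fully free for 18:10-19:00. Beatriz: free for 18:10-19:00. Divya: free for 18:10-19:00. Pita: not fully free for 18:10-19:00. Diego: not fully free for 18:10-19:00.

Diego, Lila, Pita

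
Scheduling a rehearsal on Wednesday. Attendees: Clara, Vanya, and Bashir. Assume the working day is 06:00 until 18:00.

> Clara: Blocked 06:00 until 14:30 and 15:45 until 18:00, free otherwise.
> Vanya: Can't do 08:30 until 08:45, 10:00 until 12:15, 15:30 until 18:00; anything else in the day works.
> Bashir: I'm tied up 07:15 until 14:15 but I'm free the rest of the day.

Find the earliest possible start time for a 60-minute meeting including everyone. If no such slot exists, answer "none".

Clara free: 14:30-15:45 (invert busy blocks within the working day).
Vanya free: 06:00-08:30, 08:45-10:00, 12:15-15:30 (invert busy blocks within the working day).
Bashir free: 06:00-07:15, 14:15-18:00 (invert busy blocks within the working day).
Clara ∩ Vanya: 14:30-15:30.
Clara ∩ Vanya ∩ Bashir: 14:30-15:30.
So the common availability across everyone is 14:30-15:30.
The first common window of at least 60 minutes is 14:30-15:30, so the earliest start is 14:30.

14:30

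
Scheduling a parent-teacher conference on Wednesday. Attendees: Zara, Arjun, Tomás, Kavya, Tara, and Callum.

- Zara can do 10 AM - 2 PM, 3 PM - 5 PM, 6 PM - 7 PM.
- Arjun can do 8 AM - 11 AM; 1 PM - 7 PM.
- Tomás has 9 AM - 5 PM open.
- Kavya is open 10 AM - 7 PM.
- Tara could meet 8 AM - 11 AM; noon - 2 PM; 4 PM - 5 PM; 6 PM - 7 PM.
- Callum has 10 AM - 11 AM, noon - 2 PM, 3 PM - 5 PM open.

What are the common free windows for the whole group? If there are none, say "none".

Zara ∩ Arjun: 10:00-11:00, 13:00-14:00, 15:00-17:00, 18:00-19:00.
Zara ∩ Arjun ∩ Tomás: 10:00-11:00, 13:00-14:00, 15:00-17:00.
Zara ∩ Arjun ∩ Tomás ∩ Kavya: 10:00-11:00, 13:00-14:00, 15:00-17:00.
Zara ∩ Arjun ∩ Tomás ∩ Kavya ∩ Tara: 10:00-11:00, 13:00-14:00, 16:00-17:00.
Zara ∩ Arjun ∩ Tomás ∩ Kavya ∩ Tara ∩ Callum: 10:00-11:00, 13:00-14:00, 16:00-17:00.

10:00-11:00, 13:00-14:00, 16:00-17:00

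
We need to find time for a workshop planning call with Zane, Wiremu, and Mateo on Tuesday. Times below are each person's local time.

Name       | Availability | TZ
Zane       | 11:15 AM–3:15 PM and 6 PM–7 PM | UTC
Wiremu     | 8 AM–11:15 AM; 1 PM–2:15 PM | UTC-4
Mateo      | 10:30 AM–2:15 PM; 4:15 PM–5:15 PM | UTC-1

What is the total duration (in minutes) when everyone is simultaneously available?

Zane in UTC: 11:15-15:15, 18:00-19:00.
Wiremu in UTC: 12:00-15:15, 17:00-18:15 (add 4h to convert from UTC-4).
Mateo in UTC: 11:30-15:15, 17:15-18:15 (add 1h to convert from UTC-1).
Zane ∩ Wiremu: 12:00-15:15, 18:00-18:15.
Zane ∩ Wiremu ∩ Mateo: 12:00-15:15, 18:00-18:15.
Summing the common windows: 195 + 15 = 210 minutes.

210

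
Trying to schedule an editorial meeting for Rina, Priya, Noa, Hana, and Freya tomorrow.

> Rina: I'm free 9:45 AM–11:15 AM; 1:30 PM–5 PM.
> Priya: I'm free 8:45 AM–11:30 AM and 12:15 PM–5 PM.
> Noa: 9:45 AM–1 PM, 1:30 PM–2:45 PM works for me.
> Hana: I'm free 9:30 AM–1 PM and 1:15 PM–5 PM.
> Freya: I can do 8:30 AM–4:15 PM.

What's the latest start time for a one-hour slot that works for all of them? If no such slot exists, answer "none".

Rina ∩ Priya: 09:45-11:15, 13:30-17:00.
Rina ∩ Priya ∩ Noa: 09:45-11:15, 13:30-14:45.
Rina ∩ Priya ∩ Noa ∩ Hana: 09:45-11:15, 13:30-14:45.
Rina ∩ Priya ∩ Noa ∩ Hana ∩ Freya: 09:45-11:15, 13:30-14:45.
Those are the intersection windows.
The last common window of at least 60 minutes is 13:30-14:45; a 60-minute meeting can start as late as 13:45 and still end by 14:45.

13:45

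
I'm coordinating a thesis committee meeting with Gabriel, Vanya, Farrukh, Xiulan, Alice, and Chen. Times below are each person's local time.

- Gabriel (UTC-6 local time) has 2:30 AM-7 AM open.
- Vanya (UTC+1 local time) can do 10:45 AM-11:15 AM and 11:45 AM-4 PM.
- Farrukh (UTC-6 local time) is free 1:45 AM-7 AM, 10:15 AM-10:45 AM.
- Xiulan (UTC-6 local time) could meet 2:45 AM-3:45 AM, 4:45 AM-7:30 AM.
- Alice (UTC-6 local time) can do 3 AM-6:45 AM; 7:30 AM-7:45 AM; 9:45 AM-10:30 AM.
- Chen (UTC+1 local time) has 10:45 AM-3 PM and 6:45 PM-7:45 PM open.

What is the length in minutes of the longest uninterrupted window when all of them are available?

120

Gabriel in UTC: 08:30-13:00 (add 6h to convert from UTC-6).
Vanya in UTC: 09:45-10:15, 10:45-15:00 (subtract 1h to convert from UTC+1).
Farrukh in UTC: 07:45-13:00, 16:15-16:45 (add 6h to convert from UTC-6).
Xiulan in UTC: 08:45-09:45, 10:45-13:30 (add 6h to convert from UTC-6).
Alice in UTC: 09:00-12:45, 13:30-13:45, 15:45-16:30 (add 6h to convert from UTC-6).
Chen in UTC: 09:45-14:00, 17:45-18:45 (subtract 1h to convert from UTC+1).
Gabriel ∩ Vanya: 09:45-10:15, 10:45-13:00.
Gabriel ∩ Vanya ∩ Farrukh: 09:45-10:15, 10:45-13:00.
Gabriel ∩ Vanya ∩ Farrukh ∩ Xiulan: 10:45-13:00.
Gabriel ∩ Vanya ∩ Farrukh ∩ Xiulan ∩ Alice: 10:45-12:45.
Gabriel ∩ Vanya ∩ Farrukh ∩ Xiulan ∩ Alice ∩ Chen: 10:45-12:45.
The longest is 10:45-12:45 at 120 minutes.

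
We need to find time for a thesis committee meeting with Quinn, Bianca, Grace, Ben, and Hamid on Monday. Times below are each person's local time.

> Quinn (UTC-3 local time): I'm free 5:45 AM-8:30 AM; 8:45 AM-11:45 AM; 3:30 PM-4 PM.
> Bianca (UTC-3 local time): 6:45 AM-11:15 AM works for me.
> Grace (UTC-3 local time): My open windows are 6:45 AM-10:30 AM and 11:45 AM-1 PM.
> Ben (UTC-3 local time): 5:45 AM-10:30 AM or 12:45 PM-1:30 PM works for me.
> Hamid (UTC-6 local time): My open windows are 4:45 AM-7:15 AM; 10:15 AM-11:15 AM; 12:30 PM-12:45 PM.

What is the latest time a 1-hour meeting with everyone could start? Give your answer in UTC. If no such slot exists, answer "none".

Quinn in UTC: 08:45-11:30, 11:45-14:45, 18:30-19:00 (add 3h to convert from UTC-3).
Bianca in UTC: 09:45-14:15 (add 3h to convert from UTC-3).
Grace in UTC: 09:45-13:30, 14:45-16:00 (add 3h to convert from UTC-3).
Ben in UTC: 08:45-13:30, 15:45-16:30 (add 3h to convert from UTC-3).
Hamid in UTC: 10:45-13:15, 16:15-17:15, 18:30-18:45 (add 6h to convert from UTC-6).
Quinn ∩ Bianca: 09:45-11:30, 11:45-14:15.
Quinn ∩ Bianca ∩ Grace: 09:45-11:30, 11:45-13:30.
Quinn ∩ Bianca ∩ Grace ∩ Ben: 09:45-11:30, 11:45-13:30.
Quinn ∩ Bianca ∩ Grace ∩ Ben ∩ Hamid: 10:45-11:30, 11:45-13:15.
Those are the intersection windows.
The last common window of at least 60 minutes is 11:45-13:15; a 60-minute meeting can start as late as 12:15 and still end by 13:15.

12:15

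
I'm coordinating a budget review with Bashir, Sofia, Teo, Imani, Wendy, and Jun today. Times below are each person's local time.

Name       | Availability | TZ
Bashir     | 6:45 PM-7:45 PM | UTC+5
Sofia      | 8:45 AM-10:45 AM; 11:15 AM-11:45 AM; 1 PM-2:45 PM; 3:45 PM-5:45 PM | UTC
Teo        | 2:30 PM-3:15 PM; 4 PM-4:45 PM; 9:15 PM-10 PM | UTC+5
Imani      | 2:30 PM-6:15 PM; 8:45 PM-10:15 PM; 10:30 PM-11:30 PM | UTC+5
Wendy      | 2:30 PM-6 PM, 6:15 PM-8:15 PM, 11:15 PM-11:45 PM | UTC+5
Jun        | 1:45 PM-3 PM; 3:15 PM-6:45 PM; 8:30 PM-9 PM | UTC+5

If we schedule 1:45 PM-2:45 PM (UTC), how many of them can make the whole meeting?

Bashir in UTC: 13:45-14:45 (subtract 5h to convert from UTC+5).
Sofia in UTC: 08:45-10:45, 11:15-11:45, 13:00-14:45, 15:45-17:45.
Teo in UTC: 09:30-10:15, 11:00-11:45, 16:15-17:00 (subtract 5h to convert from UTC+5).
Imani in UTC: 09:30-13:15, 15:45-17:15, 17:30-18:30 (subtract 5h to convert from UTC+5).
Wendy in UTC: 09:30-13:00, 13:15-15:15, 18:15-18:45 (subtract 5h to convert from UTC+5).
Jun in UTC: 08:45-10:00, 10:15-13:45, 15:30-16:00 (subtract 5h to convert from UTC+5).
Bashir, Sofia, and Wendy can make the full 13:45-14:45 slot — that's 3.

3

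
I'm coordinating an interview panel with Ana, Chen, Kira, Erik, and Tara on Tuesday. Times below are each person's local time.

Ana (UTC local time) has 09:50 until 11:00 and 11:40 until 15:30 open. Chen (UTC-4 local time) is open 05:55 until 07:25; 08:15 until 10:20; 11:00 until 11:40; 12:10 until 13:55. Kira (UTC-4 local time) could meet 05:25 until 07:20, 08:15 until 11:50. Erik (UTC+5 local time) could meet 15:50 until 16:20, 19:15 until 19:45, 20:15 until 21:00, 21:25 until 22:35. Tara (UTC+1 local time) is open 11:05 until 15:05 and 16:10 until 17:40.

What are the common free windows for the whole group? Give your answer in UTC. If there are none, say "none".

Ana in UTC: 09:50-11:00, 11:40-15:30.
Chen in UTC: 09:55-11:25, 12:15-14:20, 15:00-15:40, 16:10-17:55 (add 4h to convert from UTC-4).
Kira in UTC: 09:25-11:20, 12:15-15:50 (add 4h to convert from UTC-4).
Erik in UTC: 10:50-11:20, 14:15-14:45, 15:15-16:00, 16:25-17:35 (subtract 5h to convert from UTC+5).
Tara in UTC: 10:05-14:05, 15:10-16:40 (subtract 1h to convert from UTC+1).
Ana ∩ Chen: 09:55-11:00, 12:15-14:20, 15:00-15:30.
Ana ∩ Chen ∩ Kira: 09:55-11:00, 12:15-14:20, 15:00-15:30.
Ana ∩ Chen ∩ Kira ∩ Erik: 10:50-11:00, 14:15-14:20, 15:15-15:30.
Ana ∩ Chen ∩ Kira ∩ Erik ∩ Tara: 10:50-11:00, 15:15-15:30.

10:50-11:00, 15:15-15:30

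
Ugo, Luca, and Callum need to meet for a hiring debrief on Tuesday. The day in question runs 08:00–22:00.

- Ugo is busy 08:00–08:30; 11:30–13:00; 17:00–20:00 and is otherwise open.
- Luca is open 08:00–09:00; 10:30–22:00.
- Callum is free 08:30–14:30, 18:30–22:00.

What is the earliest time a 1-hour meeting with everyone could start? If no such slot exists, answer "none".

10:30

Ugo free: 08:30-11:30, 13:00-17:00, 20:00-22:00 (invert busy blocks within the working day).
Luca free: 08:00-09:00, 10:30-22:00.
Callum free: 08:30-14:30, 18:30-22:00.
Ugo ∩ Luca: 08:30-09:00, 10:30-11:30, 13:00-17:00, 20:00-22:00.
Ugo ∩ Luca ∩ Callum: 08:30-09:00, 10:30-11:30, 13:00-14:30, 20:00-22:00.
The first common window of at least 60 minutes is 10:30-11:30, so the earliest start is 10:30.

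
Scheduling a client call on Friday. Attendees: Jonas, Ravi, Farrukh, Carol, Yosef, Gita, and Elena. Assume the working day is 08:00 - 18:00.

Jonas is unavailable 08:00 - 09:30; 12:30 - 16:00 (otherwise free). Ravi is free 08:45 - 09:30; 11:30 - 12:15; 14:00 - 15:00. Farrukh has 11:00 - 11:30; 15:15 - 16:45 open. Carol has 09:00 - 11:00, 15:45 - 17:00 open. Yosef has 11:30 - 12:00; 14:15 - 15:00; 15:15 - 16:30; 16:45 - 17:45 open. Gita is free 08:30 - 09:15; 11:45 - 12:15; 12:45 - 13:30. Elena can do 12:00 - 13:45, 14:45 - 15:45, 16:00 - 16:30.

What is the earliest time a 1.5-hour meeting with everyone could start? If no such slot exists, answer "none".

none

Jonas free: 09:30-12:30, 16:00-18:00 (invert busy blocks within the working day).
Ravi free: 08:45-09:30, 11:30-12:15, 14:00-15:00.
Farrukh free: 11:00-11:30, 15:15-16:45.
Carol free: 09:00-11:00, 15:45-17:00.
Yosef free: 11:30-12:00, 14:15-15:00, 15:15-16:30, 16:45-17:45.
Gita free: 08:30-09:15, 11:45-12:15, 12:45-13:30.
Elena free: 12:00-13:45, 14:45-15:45, 16:00-16:30.
Jonas ∩ Ravi: 11:30-12:15.
Jonas ∩ Ravi ∩ Farrukh: ∅.
Jonas ∩ Ravi ∩ Farrukh ∩ Carol: ∅.
Jonas ∩ Ravi ∩ Farrukh ∩ Carol ∩ Yosef: ∅.
Jonas ∩ Ravi ∩ Farrukh ∩ Carol ∩ Yosef ∩ Gita: ∅.
Jonas ∩ Ravi ∩ Farrukh ∩ Carol ∩ Yosef ∩ Gita ∩ Elena: ∅.
There is no time when everyone is free.
No common window is at least 90 minutes long.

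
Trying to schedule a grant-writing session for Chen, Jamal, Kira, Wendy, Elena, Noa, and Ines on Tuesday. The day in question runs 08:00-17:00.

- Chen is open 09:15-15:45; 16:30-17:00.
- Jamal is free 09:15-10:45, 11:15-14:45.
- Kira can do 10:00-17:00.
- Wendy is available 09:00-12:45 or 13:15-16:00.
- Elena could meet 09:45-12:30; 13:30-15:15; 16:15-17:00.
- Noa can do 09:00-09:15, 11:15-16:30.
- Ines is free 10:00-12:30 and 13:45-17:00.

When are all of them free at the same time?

11:15-12:30, 13:45-14:45

Chen ∩ Jamal: 09:15-10:45, 11:15-14:45.
Chen ∩ Jamal ∩ Kira: 10:00-10:45, 11:15-14:45.
Chen ∩ Jamal ∩ Kira ∩ Wendy: 10:00-10:45, 11:15-12:45, 13:15-14:45.
Chen ∩ Jamal ∩ Kira ∩ Wendy ∩ Elena: 10:00-10:45, 11:15-12:30, 13:30-14:45.
Chen ∩ Jamal ∩ Kira ∩ Wendy ∩ Elena ∩ Noa: 11:15-12:30, 13:30-14:45.
Chen ∩ Jamal ∩ Kira ∩ Wendy ∩ Elena ∩ Noa ∩ Ines: 11:15-12:30, 13:45-14:45.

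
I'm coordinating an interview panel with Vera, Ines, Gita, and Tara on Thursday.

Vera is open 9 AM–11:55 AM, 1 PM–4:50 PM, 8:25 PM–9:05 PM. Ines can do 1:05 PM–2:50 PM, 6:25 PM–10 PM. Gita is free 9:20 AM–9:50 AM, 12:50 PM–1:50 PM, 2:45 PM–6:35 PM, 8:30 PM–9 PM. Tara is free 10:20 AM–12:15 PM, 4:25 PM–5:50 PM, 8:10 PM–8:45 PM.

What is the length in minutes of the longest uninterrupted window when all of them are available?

15

Vera ∩ Ines: 13:05-14:50, 20:25-21:05.
Vera ∩ Ines ∩ Gita: 13:05-13:50, 14:45-14:50, 20:30-21:00.
Vera ∩ Ines ∩ Gita ∩ Tara: 20:30-20:45.
Those are the intersection windows.
The longest is 20:30-20:45 at 15 minutes.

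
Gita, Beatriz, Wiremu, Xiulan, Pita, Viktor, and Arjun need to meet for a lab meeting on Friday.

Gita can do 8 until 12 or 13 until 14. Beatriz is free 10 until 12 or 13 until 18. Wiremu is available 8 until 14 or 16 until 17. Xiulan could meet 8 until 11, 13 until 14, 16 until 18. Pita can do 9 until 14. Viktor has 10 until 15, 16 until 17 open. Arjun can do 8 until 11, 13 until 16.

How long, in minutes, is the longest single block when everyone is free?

Gita ∩ Beatriz: 10:00-12:00, 13:00-14:00.
Gita ∩ Beatriz ∩ Wiremu: 10:00-12:00, 13:00-14:00.
Gita ∩ Beatriz ∩ Wiremu ∩ Xiulan: 10:00-11:00, 13:00-14:00.
Gita ∩ Beatriz ∩ Wiremu ∩ Xiulan ∩ Pita: 10:00-11:00, 13:00-14:00.
Gita ∩ Beatriz ∩ Wiremu ∩ Xiulan ∩ Pita ∩ Viktor: 10:00-11:00, 13:00-14:00.
Gita ∩ Beatriz ∩ Wiremu ∩ Xiulan ∩ Pita ∩ Viktor ∩ Arjun: 10:00-11:00, 13:00-14:00.
So the common availability across everyone is 10:00-11:00, 13:00-14:00.
The longest is 10:00-11:00 at 60 minutes.

60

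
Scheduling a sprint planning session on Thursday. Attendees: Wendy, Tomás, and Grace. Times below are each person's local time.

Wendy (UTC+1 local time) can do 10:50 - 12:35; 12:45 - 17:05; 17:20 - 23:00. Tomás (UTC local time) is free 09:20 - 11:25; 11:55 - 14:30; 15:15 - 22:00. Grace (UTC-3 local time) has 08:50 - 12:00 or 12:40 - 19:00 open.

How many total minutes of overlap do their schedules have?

520

Wendy in UTC: 09:50-11:35, 11:45-16:05, 16:20-22:00 (subtract 1h to convert from UTC+1).
Tomás in UTC: 09:20-11:25, 11:55-14:30, 15:15-22:00.
Grace in UTC: 11:50-15:00, 15:40-22:00 (add 3h to convert from UTC-3).
Wendy ∩ Tomás: 09:50-11:25, 11:55-14:30, 15:15-16:05, 16:20-22:00.
Wendy ∩ Tomás ∩ Grace: 11:55-14:30, 15:40-16:05, 16:20-22:00.
Summing the common windows: 155 + 25 + 340 = 520 minutes.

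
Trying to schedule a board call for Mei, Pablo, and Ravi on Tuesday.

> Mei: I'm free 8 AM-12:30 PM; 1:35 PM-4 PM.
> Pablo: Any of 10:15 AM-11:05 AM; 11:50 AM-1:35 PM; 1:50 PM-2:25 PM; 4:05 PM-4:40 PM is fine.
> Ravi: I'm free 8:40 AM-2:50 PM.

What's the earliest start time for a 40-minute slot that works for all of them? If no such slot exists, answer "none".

Mei ∩ Pablo: 10:15-11:05, 11:50-12:30, 13:50-14:25.
Mei ∩ Pablo ∩ Ravi: 10:15-11:05, 11:50-12:30, 13:50-14:25.
The first common window of at least 40 minutes is 10:15-11:05, so the earliest start is 10:15.

10:15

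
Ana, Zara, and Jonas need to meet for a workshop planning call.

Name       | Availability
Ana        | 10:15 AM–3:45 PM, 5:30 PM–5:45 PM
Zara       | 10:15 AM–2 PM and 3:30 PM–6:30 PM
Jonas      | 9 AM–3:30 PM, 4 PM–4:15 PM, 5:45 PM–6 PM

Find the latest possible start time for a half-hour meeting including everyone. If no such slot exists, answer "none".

13:30

Ana ∩ Zara: 10:15-14:00, 15:30-15:45, 17:30-17:45.
Ana ∩ Zara ∩ Jonas: 10:15-14:00.
The last common window of at least 30 minutes is 10:15-14:00; a 30-minute meeting can start as late as 13:30 and still end by 14:00.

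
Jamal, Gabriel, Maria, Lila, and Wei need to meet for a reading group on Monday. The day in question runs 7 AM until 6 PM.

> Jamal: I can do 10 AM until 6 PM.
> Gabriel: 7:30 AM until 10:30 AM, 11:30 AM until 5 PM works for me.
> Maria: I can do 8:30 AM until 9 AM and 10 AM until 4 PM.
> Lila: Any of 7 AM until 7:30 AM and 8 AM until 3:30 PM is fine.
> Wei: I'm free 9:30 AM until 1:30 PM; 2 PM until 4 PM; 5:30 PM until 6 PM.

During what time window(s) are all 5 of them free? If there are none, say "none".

10:00-10:30, 11:30-13:30, 14:00-15:30

Jamal ∩ Gabriel: 10:00-10:30, 11:30-17:00.
Jamal ∩ Gabriel ∩ Maria: 10:00-10:30, 11:30-16:00.
Jamal ∩ Gabriel ∩ Maria ∩ Lila: 10:00-10:30, 11:30-15:30.
Jamal ∩ Gabriel ∩ Maria ∩ Lila ∩ Wei: 10:00-10:30, 11:30-13:30, 14:00-15:30.
Those are the intersection windows.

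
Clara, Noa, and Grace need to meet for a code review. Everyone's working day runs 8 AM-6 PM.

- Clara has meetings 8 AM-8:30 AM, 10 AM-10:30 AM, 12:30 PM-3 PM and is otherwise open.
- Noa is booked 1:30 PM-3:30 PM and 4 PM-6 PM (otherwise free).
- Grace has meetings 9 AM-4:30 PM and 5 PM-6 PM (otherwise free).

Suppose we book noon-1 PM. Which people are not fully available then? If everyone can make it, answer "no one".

Clara, Grace

Clara free: 08:30-10:00, 10:30-12:30, 15:00-18:00 (invert busy blocks within the working day).
Noa free: 08:00-13:30, 15:30-16:00 (invert busy blocks within the working day).
Grace free: 08:00-09:00, 16:30-17:00 (invert busy blocks within the working day).
Clara: not fully free for 12:00-13:00. Noa: free for 12:00-13:00. Grace: not fully free for 12:00-13:00.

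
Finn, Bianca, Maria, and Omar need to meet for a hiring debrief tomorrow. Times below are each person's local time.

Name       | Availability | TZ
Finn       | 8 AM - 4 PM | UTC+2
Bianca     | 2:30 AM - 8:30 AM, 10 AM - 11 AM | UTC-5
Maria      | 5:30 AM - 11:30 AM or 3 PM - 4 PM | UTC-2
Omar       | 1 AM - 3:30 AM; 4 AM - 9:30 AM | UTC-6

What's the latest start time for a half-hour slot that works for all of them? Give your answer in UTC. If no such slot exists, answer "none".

Finn in UTC: 06:00-14:00 (subtract 2h to convert from UTC+2).
Bianca in UTC: 07:30-13:30, 15:00-16:00 (add 5h to convert from UTC-5).
Maria in UTC: 07:30-13:30, 17:00-18:00 (add 2h to convert from UTC-2).
Omar in UTC: 07:00-09:30, 10:00-15:30 (add 6h to convert from UTC-6).
Finn ∩ Bianca: 07:30-13:30.
Finn ∩ Bianca ∩ Maria: 07:30-13:30.
Finn ∩ Bianca ∩ Maria ∩ Omar: 07:30-09:30, 10:00-13:30.
The last common window of at least 30 minutes is 10:00-13:30; a 30-minute meeting can start as late as 13:00 and still end by 13:30.

13:00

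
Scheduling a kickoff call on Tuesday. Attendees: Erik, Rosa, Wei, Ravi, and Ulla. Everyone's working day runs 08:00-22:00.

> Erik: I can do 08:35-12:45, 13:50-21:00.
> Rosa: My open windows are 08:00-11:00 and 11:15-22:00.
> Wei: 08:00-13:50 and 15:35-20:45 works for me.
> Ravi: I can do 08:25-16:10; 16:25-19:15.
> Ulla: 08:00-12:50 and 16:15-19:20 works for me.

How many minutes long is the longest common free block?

170

Erik ∩ Rosa: 08:35-11:00, 11:15-12:45, 13:50-21:00.
Erik ∩ Rosa ∩ Wei: 08:35-11:00, 11:15-12:45, 15:35-20:45.
Erik ∩ Rosa ∩ Wei ∩ Ravi: 08:35-11:00, 11:15-12:45, 15:35-16:10, 16:25-19:15.
Erik ∩ Rosa ∩ Wei ∩ Ravi ∩ Ulla: 08:35-11:00, 11:15-12:45, 16:25-19:15.
The longest is 16:25-19:15 at 170 minutes.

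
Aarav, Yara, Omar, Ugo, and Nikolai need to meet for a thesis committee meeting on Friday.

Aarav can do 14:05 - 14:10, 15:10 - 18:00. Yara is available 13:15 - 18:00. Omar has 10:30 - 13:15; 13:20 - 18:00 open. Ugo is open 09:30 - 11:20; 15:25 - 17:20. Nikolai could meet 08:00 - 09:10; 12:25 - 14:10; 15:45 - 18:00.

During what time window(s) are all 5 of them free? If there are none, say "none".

15:45-17:20

Aarav ∩ Yara: 14:05-14:10, 15:10-18:00.
Aarav ∩ Yara ∩ Omar: 14:05-14:10, 15:10-18:00.
Aarav ∩ Yara ∩ Omar ∩ Ugo: 15:25-17:20.
Aarav ∩ Yara ∩ Omar ∩ Ugo ∩ Nikolai: 15:45-17:20.
Those are the intersection windows.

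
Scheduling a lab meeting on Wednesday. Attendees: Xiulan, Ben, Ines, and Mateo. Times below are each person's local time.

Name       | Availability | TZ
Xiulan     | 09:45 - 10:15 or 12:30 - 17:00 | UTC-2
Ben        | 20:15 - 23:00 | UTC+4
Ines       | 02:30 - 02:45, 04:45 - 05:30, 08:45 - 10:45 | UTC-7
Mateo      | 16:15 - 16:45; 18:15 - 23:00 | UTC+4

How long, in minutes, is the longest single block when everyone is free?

90

Xiulan in UTC: 11:45-12:15, 14:30-19:00 (add 2h to convert from UTC-2).
Ben in UTC: 16:15-19:00 (subtract 4h to convert from UTC+4).
Ines in UTC: 09:30-09:45, 11:45-12:30, 15:45-17:45 (add 7h to convert from UTC-7).
Mateo in UTC: 12:15-12:45, 14:15-19:00 (subtract 4h to convert from UTC+4).
Xiulan ∩ Ben: 16:15-19:00.
Xiulan ∩ Ben ∩ Ines: 16:15-17:45.
Xiulan ∩ Ben ∩ Ines ∩ Mateo: 16:15-17:45.
The longest is 16:15-17:45 at 90 minutes.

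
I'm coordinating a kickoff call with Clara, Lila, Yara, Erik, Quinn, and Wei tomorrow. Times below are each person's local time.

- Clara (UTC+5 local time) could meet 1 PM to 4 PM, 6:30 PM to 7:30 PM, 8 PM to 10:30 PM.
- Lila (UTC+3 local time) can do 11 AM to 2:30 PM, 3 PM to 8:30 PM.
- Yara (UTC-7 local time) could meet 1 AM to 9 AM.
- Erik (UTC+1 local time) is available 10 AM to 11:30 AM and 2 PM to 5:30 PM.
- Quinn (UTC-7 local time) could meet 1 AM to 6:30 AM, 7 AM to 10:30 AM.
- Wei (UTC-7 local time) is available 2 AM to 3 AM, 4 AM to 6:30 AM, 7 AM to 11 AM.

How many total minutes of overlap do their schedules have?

Clara in UTC: 08:00-11:00, 13:30-14:30, 15:00-17:30 (subtract 5h to convert from UTC+5).
Lila in UTC: 08:00-11:30, 12:00-17:30 (subtract 3h to convert from UTC+3).
Yara in UTC: 08:00-16:00 (add 7h to convert from UTC-7).
Erik in UTC: 09:00-10:30, 13:00-16:30 (subtract 1h to convert from UTC+1).
Quinn in UTC: 08:00-13:30, 14:00-17:30 (add 7h to convert from UTC-7).
Wei in UTC: 09:00-10:00, 11:00-13:30, 14:00-18:00 (add 7h to convert from UTC-7).
Clara ∩ Lila: 08:00-11:00, 13:30-14:30, 15:00-17:30.
Clara ∩ Lila ∩ Yara: 08:00-11:00, 13:30-14:30, 15:00-16:00.
Clara ∩ Lila ∩ Yara ∩ Erik: 09:00-10:30, 13:30-14:30, 15:00-16:00.
Clara ∩ Lila ∩ Yara ∩ Erik ∩ Quinn: 09:00-10:30, 14:00-14:30, 15:00-16:00.
Clara ∩ Lila ∩ Yara ∩ Erik ∩ Quinn ∩ Wei: 09:00-10:00, 14:00-14:30, 15:00-16:00.
Summing the common windows: 60 + 30 + 60 = 150 minutes.

150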